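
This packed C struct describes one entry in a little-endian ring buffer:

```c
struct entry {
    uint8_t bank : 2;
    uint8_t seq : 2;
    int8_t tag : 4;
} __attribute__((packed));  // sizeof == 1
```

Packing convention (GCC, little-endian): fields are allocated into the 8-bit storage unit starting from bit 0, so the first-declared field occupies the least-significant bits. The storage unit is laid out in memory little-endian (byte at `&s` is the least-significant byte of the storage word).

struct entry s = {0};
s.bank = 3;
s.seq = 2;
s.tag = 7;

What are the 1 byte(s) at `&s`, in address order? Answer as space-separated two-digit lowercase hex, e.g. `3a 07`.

7b

[0+:2] bank=3 & 0x3 = 0x3; word=0x03
[2+:2] seq=2 & 0x3 = 0x2; word=0x0b
[4+:4] tag=7 & 0xf = 0x7; word=0x7b
word = 0x7b → little-endian bytes:
  [0]=0x7b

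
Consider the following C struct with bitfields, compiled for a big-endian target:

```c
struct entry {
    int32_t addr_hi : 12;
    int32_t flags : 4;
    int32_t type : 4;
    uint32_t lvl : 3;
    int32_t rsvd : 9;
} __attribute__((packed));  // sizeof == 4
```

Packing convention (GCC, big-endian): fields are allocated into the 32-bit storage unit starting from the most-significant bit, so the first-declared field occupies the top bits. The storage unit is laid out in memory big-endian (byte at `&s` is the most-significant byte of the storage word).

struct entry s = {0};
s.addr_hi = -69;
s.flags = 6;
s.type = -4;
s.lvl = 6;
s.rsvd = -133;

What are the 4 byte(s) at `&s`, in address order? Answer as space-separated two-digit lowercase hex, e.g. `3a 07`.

fb b6 cd 7b

addr_hi (12b) val=-69 bits=0xfbb at bit 20: 0xfbb00000
flags (4b) val=6 bits=0x6 at bit 16: 0xfbb60000
type (4b) val=-4 bits=0xc at bit 12: 0xfbb6c000
lvl (3b) val=6 bits=0x6 at bit 9: 0xfbb6cc00
rsvd (9b) val=-133 bits=0x17b at bit 0: 0xfbb6cd7b
word = 0xfbb6cd7b → big-endian bytes:
  [0]=0xfb  [1]=0xb6  [2]=0xcd  [3]=0x7b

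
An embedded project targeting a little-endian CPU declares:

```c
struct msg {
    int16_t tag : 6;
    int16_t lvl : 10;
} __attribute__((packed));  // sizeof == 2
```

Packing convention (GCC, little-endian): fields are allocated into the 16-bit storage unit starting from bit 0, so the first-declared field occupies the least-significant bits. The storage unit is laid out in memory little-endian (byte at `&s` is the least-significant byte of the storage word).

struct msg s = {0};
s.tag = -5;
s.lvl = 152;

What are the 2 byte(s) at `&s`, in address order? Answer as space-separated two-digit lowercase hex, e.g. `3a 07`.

3b 26

tag:6 = -5 → 0x3b << 0 → word 0x003b
lvl:10 = 152 → 0x98 << 6 → word 0x263b
word = 0x263b → little-endian bytes:
  [0]=0x3b  [1]=0x26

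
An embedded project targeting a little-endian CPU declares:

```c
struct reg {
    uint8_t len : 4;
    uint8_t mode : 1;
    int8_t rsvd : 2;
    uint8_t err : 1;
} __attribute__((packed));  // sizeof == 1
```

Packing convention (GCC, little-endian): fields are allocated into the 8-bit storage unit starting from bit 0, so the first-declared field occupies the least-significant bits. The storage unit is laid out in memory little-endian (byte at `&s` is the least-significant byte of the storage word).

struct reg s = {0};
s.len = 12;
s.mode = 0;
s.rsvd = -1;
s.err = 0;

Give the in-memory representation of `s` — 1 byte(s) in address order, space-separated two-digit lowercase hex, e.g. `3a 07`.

len:4 = 12 → 0xc << 0 → word 0x0c
mode:1 = 0 → 0x0 << 4 → word 0x0c
rsvd:2 = -1 → 0x3 << 5 → word 0x6c
err:1 = 0 → 0x0 << 7 → word 0x6c
word = 0x6c → little-endian bytes:
  [0]=0x6c

6c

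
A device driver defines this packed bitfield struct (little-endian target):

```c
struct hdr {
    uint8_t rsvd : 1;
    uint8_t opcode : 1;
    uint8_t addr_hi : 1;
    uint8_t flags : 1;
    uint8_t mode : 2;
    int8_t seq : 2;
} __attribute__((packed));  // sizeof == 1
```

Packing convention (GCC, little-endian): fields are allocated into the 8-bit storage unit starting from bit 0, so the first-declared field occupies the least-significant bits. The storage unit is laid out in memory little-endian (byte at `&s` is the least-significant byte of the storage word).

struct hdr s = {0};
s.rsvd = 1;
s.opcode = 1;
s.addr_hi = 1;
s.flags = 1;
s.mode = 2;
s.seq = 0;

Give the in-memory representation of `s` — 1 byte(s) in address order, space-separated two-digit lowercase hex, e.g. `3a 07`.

2f

[0+:1] rsvd=1 & 0x1 = 0x1; word=0x01
[1+:1] opcode=1 & 0x1 = 0x1; word=0x03
[2+:1] addr_hi=1 & 0x1 = 0x1; word=0x07
[3+:1] flags=1 & 0x1 = 0x1; word=0x0f
[4+:2] mode=2 & 0x3 = 0x2; word=0x2f
[6+:2] seq=0 & 0x3 = 0x0; word=0x2f
word = 0x2f → little-endian bytes:
  [0]=0x2f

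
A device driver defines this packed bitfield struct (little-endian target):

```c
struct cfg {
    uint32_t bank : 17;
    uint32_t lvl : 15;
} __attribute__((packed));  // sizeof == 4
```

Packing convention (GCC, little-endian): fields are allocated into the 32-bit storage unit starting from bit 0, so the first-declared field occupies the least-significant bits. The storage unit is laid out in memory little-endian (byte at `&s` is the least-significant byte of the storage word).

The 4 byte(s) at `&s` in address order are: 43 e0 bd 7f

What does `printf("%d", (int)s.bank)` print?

[0]=0x43 [1]=0xe0 [2]=0xbd [3]=0x7f (little-endian) → word 0x7fbde043
bank [0+:17] = (word>>0) & 0x1ffff = 122947  ←
lvl [17+:15] = (word>>17) & 0x7fff = 16350

122947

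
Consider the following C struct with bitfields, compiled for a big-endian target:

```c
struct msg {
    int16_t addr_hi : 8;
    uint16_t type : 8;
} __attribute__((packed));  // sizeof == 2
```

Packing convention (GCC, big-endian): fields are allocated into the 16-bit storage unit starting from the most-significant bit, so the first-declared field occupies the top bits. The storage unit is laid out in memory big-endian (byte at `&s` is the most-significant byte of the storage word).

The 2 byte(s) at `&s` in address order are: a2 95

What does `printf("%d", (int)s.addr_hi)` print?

-94

[0]=0xa2 [1]=0x95 (big-endian) → word 0xa295
addr_hi:8 @ bit 8 → (0xa295>>8)&0xff = 0xa2  ←
type:8 @ bit 0 → (0xa295>>0)&0xff = 0x95
addr_hi signed 8b, MSB=1: 162 - 256 = -94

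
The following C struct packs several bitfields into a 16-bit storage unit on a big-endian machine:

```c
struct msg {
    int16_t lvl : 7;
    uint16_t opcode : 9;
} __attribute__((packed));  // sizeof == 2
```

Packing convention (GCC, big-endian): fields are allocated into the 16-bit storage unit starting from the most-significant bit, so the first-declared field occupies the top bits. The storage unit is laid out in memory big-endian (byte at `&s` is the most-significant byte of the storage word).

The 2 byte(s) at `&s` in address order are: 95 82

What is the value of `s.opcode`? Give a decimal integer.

386

[0]=0x95 [1]=0x82 (big-endian) → word 0x9582
lvl:7 @ bit 9 → (0x9582>>9)&0x7f = 0x4a
opcode:9 @ bit 0 → (0x9582>>0)&0x1ff = 0x182  ←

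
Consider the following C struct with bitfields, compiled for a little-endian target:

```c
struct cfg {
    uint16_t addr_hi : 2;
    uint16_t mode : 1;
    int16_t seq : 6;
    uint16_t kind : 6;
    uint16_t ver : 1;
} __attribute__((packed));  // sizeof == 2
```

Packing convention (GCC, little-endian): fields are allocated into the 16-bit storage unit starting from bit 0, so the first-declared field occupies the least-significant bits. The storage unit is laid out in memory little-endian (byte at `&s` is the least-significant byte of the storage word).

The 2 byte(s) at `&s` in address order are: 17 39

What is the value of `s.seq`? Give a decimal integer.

[0]=0x17 [1]=0x39 (little-endian) → word 0x3917
addr_hi [0+:2] = (word>>0) & 0x3 = 3
mode [2+:1] = (word>>2) & 0x1 = 1
seq [3+:6] = (word>>3) & 0x3f = 34  ←
kind [9+:6] = (word>>9) & 0x3f = 28
ver [15+:1] = (word>>15) & 0x1 = 0
seq signed 6b, MSB=1: 34 - 64 = -30

-30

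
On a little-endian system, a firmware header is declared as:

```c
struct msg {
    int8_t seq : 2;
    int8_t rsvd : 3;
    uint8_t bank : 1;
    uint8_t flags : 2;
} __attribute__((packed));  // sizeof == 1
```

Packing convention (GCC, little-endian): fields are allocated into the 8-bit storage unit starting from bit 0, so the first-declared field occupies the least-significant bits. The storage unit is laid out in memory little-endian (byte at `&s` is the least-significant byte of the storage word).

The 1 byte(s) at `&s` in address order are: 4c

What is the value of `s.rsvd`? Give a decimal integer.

[0]=0x4c (little-endian) → word 0x4c
seq [0+:2] = (word>>0) & 0x3 = 0
rsvd [2+:3] = (word>>2) & 0x7 = 3  ←
bank [5+:1] = (word>>5) & 0x1 = 0
flags [6+:2] = (word>>6) & 0x3 = 1
rsvd signed 3b, MSB=0: value = 3

3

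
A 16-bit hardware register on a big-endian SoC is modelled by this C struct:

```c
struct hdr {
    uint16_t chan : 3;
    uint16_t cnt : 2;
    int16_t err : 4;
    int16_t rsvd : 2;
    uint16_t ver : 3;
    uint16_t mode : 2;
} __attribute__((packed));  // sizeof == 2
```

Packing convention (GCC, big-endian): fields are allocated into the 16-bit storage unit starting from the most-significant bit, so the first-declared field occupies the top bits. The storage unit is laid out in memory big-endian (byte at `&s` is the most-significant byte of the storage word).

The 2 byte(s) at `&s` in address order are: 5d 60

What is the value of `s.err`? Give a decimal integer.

[0]=0x5d [1]=0x60 (big-endian) → word 0x5d60
chan [13+:3] = (word>>13) & 0x7 = 2
cnt [11+:2] = (word>>11) & 0x3 = 3
err [7+:4] = (word>>7) & 0xf = 10  ←
rsvd [5+:2] = (word>>5) & 0x3 = 3
ver [2+:3] = (word>>2) & 0x7 = 0
mode [0+:2] = (word>>0) & 0x3 = 0
err signed 4b, MSB=1: 10 - 16 = -6

-6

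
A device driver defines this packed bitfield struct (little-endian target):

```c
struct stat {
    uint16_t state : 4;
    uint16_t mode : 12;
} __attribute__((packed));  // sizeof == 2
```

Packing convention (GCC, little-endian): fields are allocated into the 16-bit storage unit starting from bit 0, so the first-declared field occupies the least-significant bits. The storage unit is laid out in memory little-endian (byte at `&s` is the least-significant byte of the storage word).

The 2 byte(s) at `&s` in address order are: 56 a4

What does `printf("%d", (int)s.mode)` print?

[0]=0x56 [1]=0xa4 (little-endian) → word 0xa456
state:4 @ bit 0 → (0xa456>>0)&0xf = 0x6
mode:12 @ bit 4 → (0xa456>>4)&0xfff = 0xa45  ←

2629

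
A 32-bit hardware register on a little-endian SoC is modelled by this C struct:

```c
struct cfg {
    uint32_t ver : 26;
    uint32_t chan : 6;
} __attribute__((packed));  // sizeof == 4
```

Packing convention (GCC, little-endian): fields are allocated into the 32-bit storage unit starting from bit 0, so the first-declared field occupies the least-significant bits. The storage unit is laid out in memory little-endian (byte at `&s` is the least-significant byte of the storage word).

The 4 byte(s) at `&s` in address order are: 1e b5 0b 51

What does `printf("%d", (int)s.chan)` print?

20

[0]=0x1e [1]=0xb5 [2]=0x0b [3]=0x51 (little-endian) → word 0x510bb51e
ver:26 @ bit 0 → (0x510bb51e>>0)&0x3ffffff = 0x10bb51e
chan:6 @ bit 26 → (0x510bb51e>>26)&0x3f = 0x14  ←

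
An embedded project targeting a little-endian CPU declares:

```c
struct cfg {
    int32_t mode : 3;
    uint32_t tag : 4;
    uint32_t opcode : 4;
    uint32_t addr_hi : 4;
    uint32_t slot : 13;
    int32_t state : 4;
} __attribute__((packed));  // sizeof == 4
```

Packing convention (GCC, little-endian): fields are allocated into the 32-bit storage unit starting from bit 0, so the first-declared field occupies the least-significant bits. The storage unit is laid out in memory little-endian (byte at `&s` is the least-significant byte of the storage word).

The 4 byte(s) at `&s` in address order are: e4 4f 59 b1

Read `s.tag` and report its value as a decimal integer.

[0]=0xe4 [1]=0x4f [2]=0x59 [3]=0xb1 (little-endian) → word 0xb1594fe4
mode [0+:3] = (word>>0) & 0x7 = 4
tag [3+:4] = (word>>3) & 0xf = 12  ←
opcode [7+:4] = (word>>7) & 0xf = 15
addr_hi [11+:4] = (word>>11) & 0xf = 9
slot [15+:13] = (word>>15) & 0x1fff = 690
state [28+:4] = (word>>28) & 0xf = 11

12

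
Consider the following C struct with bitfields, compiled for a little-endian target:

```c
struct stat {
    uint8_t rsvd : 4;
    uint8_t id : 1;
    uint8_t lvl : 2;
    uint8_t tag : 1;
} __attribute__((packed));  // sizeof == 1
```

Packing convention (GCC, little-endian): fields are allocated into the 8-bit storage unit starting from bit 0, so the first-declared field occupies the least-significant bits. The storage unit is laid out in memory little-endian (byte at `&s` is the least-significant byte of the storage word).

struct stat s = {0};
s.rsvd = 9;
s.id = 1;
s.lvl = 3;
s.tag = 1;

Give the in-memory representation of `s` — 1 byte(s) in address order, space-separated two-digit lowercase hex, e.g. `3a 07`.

f9

rsvd:4 = 9 → 0x9 << 0 → word 0x09
id:1 = 1 → 0x1 << 4 → word 0x19
lvl:2 = 3 → 0x3 << 5 → word 0x79
tag:1 = 1 → 0x1 << 7 → word 0xf9
word = 0xf9 → little-endian bytes:
  [0]=0xf9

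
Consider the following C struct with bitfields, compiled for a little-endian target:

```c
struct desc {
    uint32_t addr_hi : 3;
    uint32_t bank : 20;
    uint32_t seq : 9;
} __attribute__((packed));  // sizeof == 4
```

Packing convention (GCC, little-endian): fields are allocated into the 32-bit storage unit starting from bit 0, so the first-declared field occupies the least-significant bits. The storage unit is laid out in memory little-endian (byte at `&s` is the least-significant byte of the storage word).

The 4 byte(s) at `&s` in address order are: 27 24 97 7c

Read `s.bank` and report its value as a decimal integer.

[0]=0x27 [1]=0x24 [2]=0x97 [3]=0x7c (little-endian) → word 0x7c972427
addr_hi [0+:3] = (word>>0) & 0x7 = 7
bank [3+:20] = (word>>3) & 0xfffff = 189572  ←
seq [23+:9] = (word>>23) & 0x1ff = 249

189572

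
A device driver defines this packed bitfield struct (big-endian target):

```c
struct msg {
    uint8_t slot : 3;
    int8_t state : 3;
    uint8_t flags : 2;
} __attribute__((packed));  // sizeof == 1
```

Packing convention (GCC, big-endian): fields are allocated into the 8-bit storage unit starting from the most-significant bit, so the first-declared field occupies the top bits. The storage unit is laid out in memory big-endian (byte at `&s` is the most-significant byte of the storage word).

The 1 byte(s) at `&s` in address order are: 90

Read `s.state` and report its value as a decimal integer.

-4

[0]=0x90 (big-endian) → word 0x90
slot:3 @ bit 5 → (0x90>>5)&0x7 = 0x4
state:3 @ bit 2 → (0x90>>2)&0x7 = 0x4  ←
flags:2 @ bit 0 → (0x90>>0)&0x3 = 0x0
state signed 3b, MSB=1: 4 - 8 = -4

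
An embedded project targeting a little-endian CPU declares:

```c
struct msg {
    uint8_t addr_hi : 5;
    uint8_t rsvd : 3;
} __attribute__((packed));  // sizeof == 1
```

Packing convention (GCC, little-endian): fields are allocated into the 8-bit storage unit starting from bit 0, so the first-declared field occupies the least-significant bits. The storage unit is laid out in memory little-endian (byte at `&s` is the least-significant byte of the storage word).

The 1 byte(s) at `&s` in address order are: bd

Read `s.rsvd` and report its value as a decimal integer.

[0]=0xbd (little-endian) → word 0xbd
addr_hi:5 @ bit 0 → (0xbd>>0)&0x1f = 0x1d
rsvd:3 @ bit 5 → (0xbd>>5)&0x7 = 0x5  ←

5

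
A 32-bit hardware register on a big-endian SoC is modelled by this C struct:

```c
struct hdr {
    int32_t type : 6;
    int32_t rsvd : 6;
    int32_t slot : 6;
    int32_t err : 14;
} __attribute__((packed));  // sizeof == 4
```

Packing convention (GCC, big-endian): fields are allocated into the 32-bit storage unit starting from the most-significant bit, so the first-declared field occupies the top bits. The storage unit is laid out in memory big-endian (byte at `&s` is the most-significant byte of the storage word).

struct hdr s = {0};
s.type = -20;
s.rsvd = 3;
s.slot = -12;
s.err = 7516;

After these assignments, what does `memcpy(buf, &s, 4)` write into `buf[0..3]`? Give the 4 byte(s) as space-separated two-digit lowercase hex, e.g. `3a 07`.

[26+:6] type=-20 & 0x3f = 0x2c; word=0xb0000000
[20+:6] rsvd=3 & 0x3f = 0x3; word=0xb0300000
[14+:6] slot=-12 & 0x3f = 0x34; word=0xb03d0000
[0+:14] err=7516 & 0x3fff = 0x1d5c; word=0xb03d1d5c
word = 0xb03d1d5c → big-endian bytes:
  [0]=0xb0  [1]=0x3d  [2]=0x1d  [3]=0x5c

b0 3d 1d 5c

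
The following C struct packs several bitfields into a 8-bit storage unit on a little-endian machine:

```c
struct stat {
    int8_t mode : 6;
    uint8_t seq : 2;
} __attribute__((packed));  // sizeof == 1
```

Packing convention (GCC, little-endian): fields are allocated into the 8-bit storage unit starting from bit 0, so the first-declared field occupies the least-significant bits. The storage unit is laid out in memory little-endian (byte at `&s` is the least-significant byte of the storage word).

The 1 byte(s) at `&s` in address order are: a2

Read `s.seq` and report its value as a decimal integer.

2

[0]=0xa2 (little-endian) → word 0xa2
mode:6 @ bit 0 → (0xa2>>0)&0x3f = 0x22
seq:2 @ bit 6 → (0xa2>>6)&0x3 = 0x2  ←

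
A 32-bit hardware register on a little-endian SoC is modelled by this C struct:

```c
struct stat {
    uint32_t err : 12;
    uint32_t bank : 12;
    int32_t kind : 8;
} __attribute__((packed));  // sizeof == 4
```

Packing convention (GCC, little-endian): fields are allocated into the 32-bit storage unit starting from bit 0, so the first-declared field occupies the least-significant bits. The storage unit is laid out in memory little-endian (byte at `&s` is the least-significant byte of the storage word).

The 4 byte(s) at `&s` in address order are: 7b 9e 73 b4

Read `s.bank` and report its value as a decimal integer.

1849

[0]=0x7b [1]=0x9e [2]=0x73 [3]=0xb4 (little-endian) → word 0xb4739e7b
err [0+:12] = (word>>0) & 0xfff = 3707
bank [12+:12] = (word>>12) & 0xfff = 1849  ←
kind [24+:8] = (word>>24) & 0xff = 180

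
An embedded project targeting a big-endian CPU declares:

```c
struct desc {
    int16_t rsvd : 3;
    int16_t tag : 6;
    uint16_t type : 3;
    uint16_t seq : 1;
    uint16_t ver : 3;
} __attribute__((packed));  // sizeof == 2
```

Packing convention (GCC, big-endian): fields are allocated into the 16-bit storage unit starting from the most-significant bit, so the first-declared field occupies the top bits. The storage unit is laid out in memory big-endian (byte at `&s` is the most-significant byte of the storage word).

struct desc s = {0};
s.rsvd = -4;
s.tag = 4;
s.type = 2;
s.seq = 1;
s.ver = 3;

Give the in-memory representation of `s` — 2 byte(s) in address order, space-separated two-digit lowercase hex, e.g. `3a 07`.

82 2b

[13+:3] rsvd=-4 & 0x7 = 0x4; word=0x8000
[7+:6] tag=4 & 0x3f = 0x4; word=0x8200
[4+:3] type=2 & 0x7 = 0x2; word=0x8220
[3+:1] seq=1 & 0x1 = 0x1; word=0x8228
[0+:3] ver=3 & 0x7 = 0x3; word=0x822b
word = 0x822b → big-endian bytes:
  [0]=0x82  [1]=0x2b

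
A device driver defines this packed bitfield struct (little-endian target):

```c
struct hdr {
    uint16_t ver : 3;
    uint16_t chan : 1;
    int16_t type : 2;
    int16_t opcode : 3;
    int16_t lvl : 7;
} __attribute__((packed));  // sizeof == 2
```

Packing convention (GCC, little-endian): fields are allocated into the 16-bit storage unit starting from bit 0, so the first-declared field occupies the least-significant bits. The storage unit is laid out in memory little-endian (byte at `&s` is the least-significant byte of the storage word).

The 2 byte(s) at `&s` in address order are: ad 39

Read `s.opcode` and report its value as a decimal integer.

-2

[0]=0xad [1]=0x39 (little-endian) → word 0x39ad
ver:3 @ bit 0 → (0x39ad>>0)&0x7 = 0x5
chan:1 @ bit 3 → (0x39ad>>3)&0x1 = 0x1
type:2 @ bit 4 → (0x39ad>>4)&0x3 = 0x2
opcode:3 @ bit 6 → (0x39ad>>6)&0x7 = 0x6  ←
lvl:7 @ bit 9 → (0x39ad>>9)&0x7f = 0x1c
opcode signed 3b, MSB=1: 6 - 8 = -2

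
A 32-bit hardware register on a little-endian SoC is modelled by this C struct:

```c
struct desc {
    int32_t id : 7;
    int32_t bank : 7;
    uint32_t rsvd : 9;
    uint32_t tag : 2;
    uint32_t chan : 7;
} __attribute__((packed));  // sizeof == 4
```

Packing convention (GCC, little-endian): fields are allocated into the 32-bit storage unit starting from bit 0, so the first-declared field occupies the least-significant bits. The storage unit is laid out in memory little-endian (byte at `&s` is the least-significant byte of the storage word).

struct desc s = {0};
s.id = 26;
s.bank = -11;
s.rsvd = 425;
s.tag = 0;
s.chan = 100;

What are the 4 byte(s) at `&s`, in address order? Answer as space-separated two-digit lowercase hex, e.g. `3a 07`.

9a 7a 6a c8

id (7b) val=26 bits=0x1a at bit 0: 0x0000001a
bank (7b) val=-11 bits=0x75 at bit 7: 0x00003a9a
rsvd (9b) val=425 bits=0x1a9 at bit 14: 0x006a7a9a
tag (2b) val=0 bits=0x0 at bit 23: 0x006a7a9a
chan (7b) val=100 bits=0x64 at bit 25: 0xc86a7a9a
word = 0xc86a7a9a → little-endian bytes:
  [0]=0x9a  [1]=0x7a  [2]=0x6a  [3]=0xc8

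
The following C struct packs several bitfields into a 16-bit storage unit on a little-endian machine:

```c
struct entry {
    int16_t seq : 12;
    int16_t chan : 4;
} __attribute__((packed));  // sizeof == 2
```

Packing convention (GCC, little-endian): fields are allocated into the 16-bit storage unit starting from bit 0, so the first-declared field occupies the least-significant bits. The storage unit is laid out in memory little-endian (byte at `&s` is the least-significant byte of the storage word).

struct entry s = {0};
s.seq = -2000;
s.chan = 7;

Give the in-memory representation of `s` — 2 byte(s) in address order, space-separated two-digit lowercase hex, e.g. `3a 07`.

seq (12b) val=-2000 bits=0x830 at bit 0: 0x0830
chan (4b) val=7 bits=0x7 at bit 12: 0x7830
word = 0x7830 → little-endian bytes:
  [0]=0x30  [1]=0x78

30 78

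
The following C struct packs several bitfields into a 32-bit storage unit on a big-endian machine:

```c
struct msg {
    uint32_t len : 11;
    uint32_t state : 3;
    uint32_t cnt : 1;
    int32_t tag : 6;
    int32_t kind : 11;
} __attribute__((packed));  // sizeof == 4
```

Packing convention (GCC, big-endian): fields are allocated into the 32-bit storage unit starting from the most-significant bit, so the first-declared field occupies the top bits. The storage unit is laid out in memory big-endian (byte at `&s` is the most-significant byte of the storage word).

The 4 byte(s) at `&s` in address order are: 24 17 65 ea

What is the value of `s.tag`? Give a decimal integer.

[0]=0x24 [1]=0x17 [2]=0x65 [3]=0xea (big-endian) → word 0x241765ea
len [21+:11] = (word>>21) & 0x7ff = 288
state [18+:3] = (word>>18) & 0x7 = 5
cnt [17+:1] = (word>>17) & 0x1 = 1
tag [11+:6] = (word>>11) & 0x3f = 44  ←
kind [0+:11] = (word>>0) & 0x7ff = 1514
tag signed 6b, MSB=1: 44 - 64 = -20

-20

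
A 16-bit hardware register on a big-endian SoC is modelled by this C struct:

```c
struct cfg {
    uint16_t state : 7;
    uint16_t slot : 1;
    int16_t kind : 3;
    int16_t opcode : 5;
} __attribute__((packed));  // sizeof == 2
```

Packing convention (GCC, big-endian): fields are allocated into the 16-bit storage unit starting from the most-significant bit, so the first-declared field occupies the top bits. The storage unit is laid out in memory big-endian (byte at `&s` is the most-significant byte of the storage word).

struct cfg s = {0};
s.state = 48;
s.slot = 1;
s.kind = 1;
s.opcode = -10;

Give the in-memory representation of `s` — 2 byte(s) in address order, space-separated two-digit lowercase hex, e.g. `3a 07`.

61 36

state:7 = 48 → 0x30 << 9 → word 0x6000
slot:1 = 1 → 0x1 << 8 → word 0x6100
kind:3 = 1 → 0x1 << 5 → word 0x6120
opcode:5 = -10 → 0x16 << 0 → word 0x6136
word = 0x6136 → big-endian bytes:
  [0]=0x61  [1]=0x36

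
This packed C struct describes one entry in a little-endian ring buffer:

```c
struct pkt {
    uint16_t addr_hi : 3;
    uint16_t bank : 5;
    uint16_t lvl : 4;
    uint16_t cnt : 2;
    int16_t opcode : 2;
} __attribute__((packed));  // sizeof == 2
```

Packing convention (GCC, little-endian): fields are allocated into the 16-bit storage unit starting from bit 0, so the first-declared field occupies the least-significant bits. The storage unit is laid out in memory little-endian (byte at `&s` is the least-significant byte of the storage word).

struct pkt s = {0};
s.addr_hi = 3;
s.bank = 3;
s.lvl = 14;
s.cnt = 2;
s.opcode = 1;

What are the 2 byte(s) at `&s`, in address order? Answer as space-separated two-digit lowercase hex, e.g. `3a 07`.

1b 6e

addr_hi:3 = 3 → 0x3 << 0 → word 0x0003
bank:5 = 3 → 0x3 << 3 → word 0x001b
lvl:4 = 14 → 0xe << 8 → word 0x0e1b
cnt:2 = 2 → 0x2 << 12 → word 0x2e1b
opcode:2 = 1 → 0x1 << 14 → word 0x6e1b
word = 0x6e1b → little-endian bytes:
  [0]=0x1b  [1]=0x6e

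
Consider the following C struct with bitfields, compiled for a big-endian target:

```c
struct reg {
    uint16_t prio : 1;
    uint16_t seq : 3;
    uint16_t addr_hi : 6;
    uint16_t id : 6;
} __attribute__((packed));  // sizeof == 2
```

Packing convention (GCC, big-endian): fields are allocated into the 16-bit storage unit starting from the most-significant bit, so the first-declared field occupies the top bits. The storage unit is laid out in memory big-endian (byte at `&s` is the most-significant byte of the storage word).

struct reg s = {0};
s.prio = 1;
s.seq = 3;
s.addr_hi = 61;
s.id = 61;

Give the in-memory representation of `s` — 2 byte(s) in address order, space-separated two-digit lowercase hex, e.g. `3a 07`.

prio:1 = 1 → 0x1 << 15 → word 0x8000
seq:3 = 3 → 0x3 << 12 → word 0xb000
addr_hi:6 = 61 → 0x3d << 6 → word 0xbf40
id:6 = 61 → 0x3d << 0 → word 0xbf7d
word = 0xbf7d → big-endian bytes:
  [0]=0xbf  [1]=0x7d

bf 7d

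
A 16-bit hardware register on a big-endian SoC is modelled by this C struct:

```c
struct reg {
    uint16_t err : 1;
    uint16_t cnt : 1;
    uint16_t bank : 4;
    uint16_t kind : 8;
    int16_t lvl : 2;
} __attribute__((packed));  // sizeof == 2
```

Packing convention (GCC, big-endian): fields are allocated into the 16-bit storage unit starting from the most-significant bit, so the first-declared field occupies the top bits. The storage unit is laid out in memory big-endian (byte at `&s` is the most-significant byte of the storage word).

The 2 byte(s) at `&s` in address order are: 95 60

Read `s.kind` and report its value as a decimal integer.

88

[0]=0x95 [1]=0x60 (big-endian) → word 0x9560
err:1 @ bit 15 → (0x9560>>15)&0x1 = 0x1
cnt:1 @ bit 14 → (0x9560>>14)&0x1 = 0x0
bank:4 @ bit 10 → (0x9560>>10)&0xf = 0x5
kind:8 @ bit 2 → (0x9560>>2)&0xff = 0x58  ←
lvl:2 @ bit 0 → (0x9560>>0)&0x3 = 0x0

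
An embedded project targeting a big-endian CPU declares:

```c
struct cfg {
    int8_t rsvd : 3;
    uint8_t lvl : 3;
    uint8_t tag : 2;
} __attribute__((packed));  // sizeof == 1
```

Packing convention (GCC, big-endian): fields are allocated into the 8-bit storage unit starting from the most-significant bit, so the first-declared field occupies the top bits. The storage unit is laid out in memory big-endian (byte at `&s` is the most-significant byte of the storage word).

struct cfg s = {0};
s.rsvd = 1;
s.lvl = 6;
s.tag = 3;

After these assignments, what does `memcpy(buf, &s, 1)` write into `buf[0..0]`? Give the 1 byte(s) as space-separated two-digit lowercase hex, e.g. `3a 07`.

[5+:3] rsvd=1 & 0x7 = 0x1; word=0x20
[2+:3] lvl=6 & 0x7 = 0x6; word=0x38
[0+:2] tag=3 & 0x3 = 0x3; word=0x3b
word = 0x3b → big-endian bytes:
  [0]=0x3b

3b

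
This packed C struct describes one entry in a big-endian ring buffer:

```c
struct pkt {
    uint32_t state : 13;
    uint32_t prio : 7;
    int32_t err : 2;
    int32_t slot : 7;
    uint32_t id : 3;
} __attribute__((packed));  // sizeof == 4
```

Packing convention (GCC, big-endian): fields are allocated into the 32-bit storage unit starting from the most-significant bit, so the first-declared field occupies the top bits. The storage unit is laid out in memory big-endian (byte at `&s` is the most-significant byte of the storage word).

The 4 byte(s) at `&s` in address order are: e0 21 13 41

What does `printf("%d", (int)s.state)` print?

7172

[0]=0xe0 [1]=0x21 [2]=0x13 [3]=0x41 (big-endian) → word 0xe0211341
state:13 @ bit 19 → (0xe0211341>>19)&0x1fff = 0x1c04  ←
prio:7 @ bit 12 → (0xe0211341>>12)&0x7f = 0x11
err:2 @ bit 10 → (0xe0211341>>10)&0x3 = 0x0
slot:7 @ bit 3 → (0xe0211341>>3)&0x7f = 0x68
id:3 @ bit 0 → (0xe0211341>>0)&0x7 = 0x1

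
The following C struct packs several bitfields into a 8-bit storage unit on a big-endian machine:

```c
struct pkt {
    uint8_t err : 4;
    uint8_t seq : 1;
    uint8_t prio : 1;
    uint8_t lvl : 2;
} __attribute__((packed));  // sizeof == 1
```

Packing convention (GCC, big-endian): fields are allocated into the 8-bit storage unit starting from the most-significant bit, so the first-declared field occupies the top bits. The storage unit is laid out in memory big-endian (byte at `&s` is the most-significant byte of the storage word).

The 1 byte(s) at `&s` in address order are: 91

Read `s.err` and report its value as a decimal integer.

9

[0]=0x91 (big-endian) → word 0x91
err:4 @ bit 4 → (0x91>>4)&0xf = 0x9  ←
seq:1 @ bit 3 → (0x91>>3)&0x1 = 0x0
prio:1 @ bit 2 → (0x91>>2)&0x1 = 0x0
lvl:2 @ bit 0 → (0x91>>0)&0x3 = 0x1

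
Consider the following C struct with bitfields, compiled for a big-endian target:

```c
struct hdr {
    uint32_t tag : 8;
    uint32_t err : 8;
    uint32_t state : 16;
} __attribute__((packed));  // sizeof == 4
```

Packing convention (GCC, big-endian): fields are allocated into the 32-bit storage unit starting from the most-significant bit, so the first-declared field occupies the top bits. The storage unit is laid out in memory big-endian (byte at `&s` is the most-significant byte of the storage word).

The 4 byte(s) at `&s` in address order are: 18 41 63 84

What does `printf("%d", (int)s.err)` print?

[0]=0x18 [1]=0x41 [2]=0x63 [3]=0x84 (big-endian) → word 0x18416384
tag:8 @ bit 24 → (0x18416384>>24)&0xff = 0x18
err:8 @ bit 16 → (0x18416384>>16)&0xff = 0x41  ←
state:16 @ bit 0 → (0x18416384>>0)&0xffff = 0x6384

65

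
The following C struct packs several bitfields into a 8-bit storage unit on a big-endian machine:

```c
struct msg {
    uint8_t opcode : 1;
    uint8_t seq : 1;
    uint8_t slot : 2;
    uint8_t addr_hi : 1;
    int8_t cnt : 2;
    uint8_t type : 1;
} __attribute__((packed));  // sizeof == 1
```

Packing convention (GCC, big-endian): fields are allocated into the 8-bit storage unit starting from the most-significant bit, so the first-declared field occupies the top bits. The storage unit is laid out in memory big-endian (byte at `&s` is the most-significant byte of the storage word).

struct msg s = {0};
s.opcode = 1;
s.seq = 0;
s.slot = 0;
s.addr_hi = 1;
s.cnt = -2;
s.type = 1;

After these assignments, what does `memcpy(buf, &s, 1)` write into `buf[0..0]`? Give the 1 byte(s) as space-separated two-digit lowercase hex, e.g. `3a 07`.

8d

opcode (1b) val=1 bits=0x1 at bit 7: 0x80
seq (1b) val=0 bits=0x0 at bit 6: 0x80
slot (2b) val=0 bits=0x0 at bit 4: 0x80
addr_hi (1b) val=1 bits=0x1 at bit 3: 0x88
cnt (2b) val=-2 bits=0x2 at bit 1: 0x8c
type (1b) val=1 bits=0x1 at bit 0: 0x8d
word = 0x8d → big-endian bytes:
  [0]=0x8d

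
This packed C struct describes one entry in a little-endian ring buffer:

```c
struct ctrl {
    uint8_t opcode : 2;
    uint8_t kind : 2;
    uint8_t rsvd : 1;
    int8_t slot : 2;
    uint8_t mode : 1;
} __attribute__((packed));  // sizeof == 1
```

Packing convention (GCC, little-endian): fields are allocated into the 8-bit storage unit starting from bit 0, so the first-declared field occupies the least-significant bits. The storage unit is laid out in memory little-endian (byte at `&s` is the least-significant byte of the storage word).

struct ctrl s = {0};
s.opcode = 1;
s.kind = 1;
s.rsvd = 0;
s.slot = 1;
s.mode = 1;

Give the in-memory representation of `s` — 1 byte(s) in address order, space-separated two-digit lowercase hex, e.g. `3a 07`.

opcode (2b) val=1 bits=0x1 at bit 0: 0x01
kind (2b) val=1 bits=0x1 at bit 2: 0x05
rsvd (1b) val=0 bits=0x0 at bit 4: 0x05
slot (2b) val=1 bits=0x1 at bit 5: 0x25
mode (1b) val=1 bits=0x1 at bit 7: 0xa5
word = 0xa5 → little-endian bytes:
  [0]=0xa5

a5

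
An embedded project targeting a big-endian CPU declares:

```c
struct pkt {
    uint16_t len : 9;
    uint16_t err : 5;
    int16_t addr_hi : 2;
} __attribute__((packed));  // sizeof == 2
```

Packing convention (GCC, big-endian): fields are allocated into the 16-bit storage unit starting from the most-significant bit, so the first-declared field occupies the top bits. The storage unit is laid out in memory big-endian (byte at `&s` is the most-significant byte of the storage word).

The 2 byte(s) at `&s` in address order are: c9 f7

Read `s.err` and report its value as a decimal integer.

[0]=0xc9 [1]=0xf7 (big-endian) → word 0xc9f7
len [7+:9] = (word>>7) & 0x1ff = 403
err [2+:5] = (word>>2) & 0x1f = 29  ←
addr_hi [0+:2] = (word>>0) & 0x3 = 3

29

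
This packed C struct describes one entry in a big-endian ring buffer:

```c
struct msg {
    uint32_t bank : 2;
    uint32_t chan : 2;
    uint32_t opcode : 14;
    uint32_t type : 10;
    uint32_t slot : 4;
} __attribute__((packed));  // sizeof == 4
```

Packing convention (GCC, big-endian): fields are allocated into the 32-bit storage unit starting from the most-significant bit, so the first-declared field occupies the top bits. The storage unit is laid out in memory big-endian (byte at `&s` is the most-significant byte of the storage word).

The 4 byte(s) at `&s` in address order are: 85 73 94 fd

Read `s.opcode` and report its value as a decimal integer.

5582

[0]=0x85 [1]=0x73 [2]=0x94 [3]=0xfd (big-endian) → word 0x857394fd
bank:2 @ bit 30 → (0x857394fd>>30)&0x3 = 0x2
chan:2 @ bit 28 → (0x857394fd>>28)&0x3 = 0x0
opcode:14 @ bit 14 → (0x857394fd>>14)&0x3fff = 0x15ce  ←
type:10 @ bit 4 → (0x857394fd>>4)&0x3ff = 0x14f
slot:4 @ bit 0 → (0x857394fd>>0)&0xf = 0xd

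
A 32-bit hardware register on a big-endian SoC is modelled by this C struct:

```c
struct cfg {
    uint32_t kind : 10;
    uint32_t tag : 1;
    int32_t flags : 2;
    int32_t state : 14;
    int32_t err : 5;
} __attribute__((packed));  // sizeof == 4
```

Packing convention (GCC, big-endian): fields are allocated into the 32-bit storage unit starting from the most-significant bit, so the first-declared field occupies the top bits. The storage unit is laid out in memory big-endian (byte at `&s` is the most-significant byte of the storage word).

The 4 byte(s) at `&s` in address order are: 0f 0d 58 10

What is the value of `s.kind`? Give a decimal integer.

60

[0]=0x0f [1]=0x0d [2]=0x58 [3]=0x10 (big-endian) → word 0x0f0d5810
kind:10 @ bit 22 → (0x0f0d5810>>22)&0x3ff = 0x3c  ←
tag:1 @ bit 21 → (0x0f0d5810>>21)&0x1 = 0x0
flags:2 @ bit 19 → (0x0f0d5810>>19)&0x3 = 0x1
state:14 @ bit 5 → (0x0f0d5810>>5)&0x3fff = 0x2ac0
err:5 @ bit 0 → (0x0f0d5810>>0)&0x1f = 0x10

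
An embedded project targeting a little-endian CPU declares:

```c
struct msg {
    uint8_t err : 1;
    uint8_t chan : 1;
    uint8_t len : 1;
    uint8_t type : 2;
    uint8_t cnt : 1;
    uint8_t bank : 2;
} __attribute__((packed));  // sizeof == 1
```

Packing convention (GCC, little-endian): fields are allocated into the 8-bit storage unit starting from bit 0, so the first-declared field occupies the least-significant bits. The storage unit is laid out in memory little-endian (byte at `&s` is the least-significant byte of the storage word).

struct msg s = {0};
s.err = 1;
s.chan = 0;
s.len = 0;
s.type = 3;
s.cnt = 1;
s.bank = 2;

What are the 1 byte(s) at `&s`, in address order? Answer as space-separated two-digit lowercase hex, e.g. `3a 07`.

b9

err (1b) val=1 bits=0x1 at bit 0: 0x01
chan (1b) val=0 bits=0x0 at bit 1: 0x01
len (1b) val=0 bits=0x0 at bit 2: 0x01
type (2b) val=3 bits=0x3 at bit 3: 0x19
cnt (1b) val=1 bits=0x1 at bit 5: 0x39
bank (2b) val=2 bits=0x2 at bit 6: 0xb9
word = 0xb9 → little-endian bytes:
  [0]=0xb9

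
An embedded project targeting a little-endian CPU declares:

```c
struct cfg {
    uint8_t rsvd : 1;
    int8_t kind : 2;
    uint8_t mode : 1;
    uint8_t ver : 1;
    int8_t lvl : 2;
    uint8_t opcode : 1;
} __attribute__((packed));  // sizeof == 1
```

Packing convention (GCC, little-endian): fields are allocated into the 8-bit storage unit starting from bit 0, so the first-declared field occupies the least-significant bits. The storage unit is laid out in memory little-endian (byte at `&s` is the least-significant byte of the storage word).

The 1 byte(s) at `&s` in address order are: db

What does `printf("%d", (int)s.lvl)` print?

[0]=0xdb (little-endian) → word 0xdb
rsvd [0+:1] = (word>>0) & 0x1 = 1
kind [1+:2] = (word>>1) & 0x3 = 1
mode [3+:1] = (word>>3) & 0x1 = 1
ver [4+:1] = (word>>4) & 0x1 = 1
lvl [5+:2] = (word>>5) & 0x3 = 2  ←
opcode [7+:1] = (word>>7) & 0x1 = 1
lvl signed 2b, MSB=1: 2 - 4 = -2

-2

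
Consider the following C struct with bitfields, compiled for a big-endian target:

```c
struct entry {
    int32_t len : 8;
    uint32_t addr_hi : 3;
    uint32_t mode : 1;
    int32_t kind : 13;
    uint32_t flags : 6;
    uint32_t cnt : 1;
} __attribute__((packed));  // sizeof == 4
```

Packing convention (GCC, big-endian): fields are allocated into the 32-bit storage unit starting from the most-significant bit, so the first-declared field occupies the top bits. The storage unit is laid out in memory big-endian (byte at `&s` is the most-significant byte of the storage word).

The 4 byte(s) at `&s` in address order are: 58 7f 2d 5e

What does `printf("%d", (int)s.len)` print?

[0]=0x58 [1]=0x7f [2]=0x2d [3]=0x5e (big-endian) → word 0x587f2d5e
len:8 @ bit 24 → (0x587f2d5e>>24)&0xff = 0x58  ←
addr_hi:3 @ bit 21 → (0x587f2d5e>>21)&0x7 = 0x3
mode:1 @ bit 20 → (0x587f2d5e>>20)&0x1 = 0x1
kind:13 @ bit 7 → (0x587f2d5e>>7)&0x1fff = 0x1e5a
flags:6 @ bit 1 → (0x587f2d5e>>1)&0x3f = 0x2f
cnt:1 @ bit 0 → (0x587f2d5e>>0)&0x1 = 0x0
len signed 8b, MSB=0: value = 88

88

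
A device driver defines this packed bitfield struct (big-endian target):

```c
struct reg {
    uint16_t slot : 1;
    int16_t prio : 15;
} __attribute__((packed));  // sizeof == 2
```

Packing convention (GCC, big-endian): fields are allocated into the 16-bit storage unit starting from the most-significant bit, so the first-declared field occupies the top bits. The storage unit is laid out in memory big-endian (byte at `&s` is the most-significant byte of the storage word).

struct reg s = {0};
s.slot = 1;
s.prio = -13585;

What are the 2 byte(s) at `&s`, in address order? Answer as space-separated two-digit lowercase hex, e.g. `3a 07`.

slot (1b) val=1 bits=0x1 at bit 15: 0x8000
prio (15b) val=-13585 bits=0x4aef at bit 0: 0xcaef
word = 0xcaef → big-endian bytes:
  [0]=0xca  [1]=0xef

ca ef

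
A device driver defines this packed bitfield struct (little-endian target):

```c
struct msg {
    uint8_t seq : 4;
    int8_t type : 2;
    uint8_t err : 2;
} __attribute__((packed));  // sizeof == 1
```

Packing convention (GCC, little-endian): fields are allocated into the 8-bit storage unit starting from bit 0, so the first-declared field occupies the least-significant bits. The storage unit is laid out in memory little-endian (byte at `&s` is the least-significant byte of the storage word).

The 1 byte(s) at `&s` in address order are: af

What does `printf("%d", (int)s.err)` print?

[0]=0xaf (little-endian) → word 0xaf
seq:4 @ bit 0 → (0xaf>>0)&0xf = 0xf
type:2 @ bit 4 → (0xaf>>4)&0x3 = 0x2
err:2 @ bit 6 → (0xaf>>6)&0x3 = 0x2  ←

2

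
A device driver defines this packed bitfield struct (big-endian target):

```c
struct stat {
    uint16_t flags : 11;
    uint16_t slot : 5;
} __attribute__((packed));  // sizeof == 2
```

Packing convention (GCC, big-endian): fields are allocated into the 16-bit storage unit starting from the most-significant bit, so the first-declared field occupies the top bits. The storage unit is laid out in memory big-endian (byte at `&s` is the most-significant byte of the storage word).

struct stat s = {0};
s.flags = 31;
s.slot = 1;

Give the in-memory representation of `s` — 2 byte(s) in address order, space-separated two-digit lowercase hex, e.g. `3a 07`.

03 e1

flags:11 = 31 → 0x1f << 5 → word 0x03e0
slot:5 = 1 → 0x1 << 0 → word 0x03e1
word = 0x03e1 → big-endian bytes:
  [0]=0x03  [1]=0xe1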